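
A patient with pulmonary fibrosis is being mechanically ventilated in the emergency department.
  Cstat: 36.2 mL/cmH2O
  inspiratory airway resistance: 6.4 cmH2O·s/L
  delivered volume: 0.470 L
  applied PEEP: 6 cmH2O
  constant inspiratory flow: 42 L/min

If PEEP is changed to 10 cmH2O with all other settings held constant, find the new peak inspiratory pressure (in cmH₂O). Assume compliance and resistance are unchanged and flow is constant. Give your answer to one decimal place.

27.5

Flow: 42 L/min ÷ 60 = 0.7 L/s.
PIP = Vt/C + R·V̇ + PEEP (constant-flow equation of motion).
Only the baseline term changes: ΔPIP = ΔPEEP = 10 − 6 = 4.0 cmH2O.
Original PIP = 470/36.2 + 6.4×0.7 + 6 = 23.463 cmH2O; new PIP = 23.463 + (4.0) = 27.463 cmH2O.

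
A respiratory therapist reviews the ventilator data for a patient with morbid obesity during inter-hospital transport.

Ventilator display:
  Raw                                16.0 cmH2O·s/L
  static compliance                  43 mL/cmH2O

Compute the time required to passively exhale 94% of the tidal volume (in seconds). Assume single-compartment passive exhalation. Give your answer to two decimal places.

1.94

τ = R × C = 16.0 × 43 mL/cmH2O = 16.0 × 0.043 L/cmH2O = 0.688 s.
Exhaled fraction f = 1 − e^(−t/τ) → t = −τ·ln(1 − f) = −0.688·ln(0.06) = 1.936 s.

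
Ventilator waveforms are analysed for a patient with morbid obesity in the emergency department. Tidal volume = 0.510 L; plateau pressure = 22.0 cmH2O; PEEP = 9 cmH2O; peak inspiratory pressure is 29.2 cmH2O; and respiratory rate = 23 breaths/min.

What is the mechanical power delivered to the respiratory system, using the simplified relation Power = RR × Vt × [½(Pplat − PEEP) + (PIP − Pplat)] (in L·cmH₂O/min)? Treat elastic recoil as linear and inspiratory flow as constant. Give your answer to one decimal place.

160.7

Per-breath work = Vt × [½(Pplat−PEEP) + (PIP−Pplat)] = 0.510 × [0.5×13.0 + 7.2] = 0.510 × 13.7 = 6.987 L·cmH2O.
Power = 23 × 6.987 = 160.7 L·cmH2O/min.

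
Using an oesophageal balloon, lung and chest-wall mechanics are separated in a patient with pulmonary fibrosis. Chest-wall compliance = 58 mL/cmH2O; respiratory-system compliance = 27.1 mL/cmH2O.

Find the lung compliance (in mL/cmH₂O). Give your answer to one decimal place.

50.9

1/CL = 1/Crs − 1/Ccw.
1/CL = 1/27.1 − 1/58 = 0.01966.
CL = 50.865 mL/cmH2O.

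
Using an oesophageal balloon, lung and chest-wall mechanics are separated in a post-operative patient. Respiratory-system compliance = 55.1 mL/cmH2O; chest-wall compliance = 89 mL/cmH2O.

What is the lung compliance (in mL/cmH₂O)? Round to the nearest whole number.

145

1/CL = 1/Crs − 1/Ccw.
1/CL = 1/55.1 − 1/89 = 0.006913.
CL = 144.65 mL/cmH2O.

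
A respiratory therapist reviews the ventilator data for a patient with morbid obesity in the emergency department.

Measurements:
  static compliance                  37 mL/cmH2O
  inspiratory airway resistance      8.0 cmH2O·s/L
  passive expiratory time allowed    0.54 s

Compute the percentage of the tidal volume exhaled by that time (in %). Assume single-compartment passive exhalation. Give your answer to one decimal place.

τ = R × C = 8.0 × 37 mL/cmH2O = 8.0 × 0.037 L/cmH2O = 0.296 s.
Passive exhalation: V(t)/V₀ = e^(−t/τ) = e^(−0.54/0.296) = 0.1613.
Fraction exhaled = 1 − 0.1613 = 0.8387 → 83.87%.

83.9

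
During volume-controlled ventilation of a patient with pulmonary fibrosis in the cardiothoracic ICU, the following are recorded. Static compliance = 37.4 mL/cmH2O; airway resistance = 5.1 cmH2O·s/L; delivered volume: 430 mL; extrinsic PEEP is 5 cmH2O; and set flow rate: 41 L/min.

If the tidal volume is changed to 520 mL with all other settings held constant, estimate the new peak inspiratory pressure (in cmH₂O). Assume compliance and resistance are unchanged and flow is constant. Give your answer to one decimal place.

22.4

Flow: 41 L/min ÷ 60 = 0.6833 L/s.
PIP = Vt/C + R·V̇ + PEEP (constant-flow equation of motion).
Only the elastic term changes: ΔPIP = ΔVt / C = (520 − 430) / 37.4 = 2.406 cmH2O.
Original PIP = 430/37.4 + 5.1×0.6833 + 5 = 19.982 cmH2O; new PIP = 19.982 + (2.406) = 22.388 cmH2O.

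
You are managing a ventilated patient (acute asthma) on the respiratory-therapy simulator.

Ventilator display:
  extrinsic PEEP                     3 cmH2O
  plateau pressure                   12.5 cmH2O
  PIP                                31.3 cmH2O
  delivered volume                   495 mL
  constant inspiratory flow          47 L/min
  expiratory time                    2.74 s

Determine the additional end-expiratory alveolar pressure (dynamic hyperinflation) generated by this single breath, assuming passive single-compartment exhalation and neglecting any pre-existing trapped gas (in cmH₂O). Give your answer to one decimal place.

Flow: 47 L/min ÷ 60 = 0.7833 L/s.
R = (PIP − Pplat)/V̇ = (31.3 − 12.5) / 0.7833 = 18.8/0.7833 = 24.001 cmH2O·s/L.
C = Vt/(Pplat − PEEP) = 495.0 / (12.5 − 3) = 495.0/9.5 = 52.105 mL/cmH2O.
τ = R × C = 24.001 × 0.05211 L/cmH2O = 1.251 s.
Fraction remaining = e^(−Te/τ) = e^(−2.74/1.251) = 0.1119; trapped volume = 495.0 × 0.1119 = 55.391 mL.
Additional alveolar pressure from trapping ≈ V_trapped / C = 55.391 / 52.105 = 1.063 cmH2O.

1.1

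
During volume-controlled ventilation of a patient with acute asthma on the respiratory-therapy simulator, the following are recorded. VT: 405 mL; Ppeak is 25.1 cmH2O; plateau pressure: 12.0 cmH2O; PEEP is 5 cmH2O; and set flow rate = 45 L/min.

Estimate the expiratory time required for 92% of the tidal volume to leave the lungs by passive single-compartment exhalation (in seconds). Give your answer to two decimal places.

2.55

Flow: 45 L/min ÷ 60 = 0.75 L/s.
R = (PIP − Pplat)/V̇ = (25.1 − 12.0) / 0.75 = 13.1/0.75 = 17.467 cmH2O·s/L.
C = Vt/(Pplat − PEEP) = 405.0 / (12.0 − 5) = 405.0/7.0 = 57.857 mL/cmH2O.
τ = R × C = 17.467 × 0.05786 L/cmH2O = 1.011 s.
t = −τ·ln(1 − 0.92) = −1.011·ln(0.08) = 2.554 s.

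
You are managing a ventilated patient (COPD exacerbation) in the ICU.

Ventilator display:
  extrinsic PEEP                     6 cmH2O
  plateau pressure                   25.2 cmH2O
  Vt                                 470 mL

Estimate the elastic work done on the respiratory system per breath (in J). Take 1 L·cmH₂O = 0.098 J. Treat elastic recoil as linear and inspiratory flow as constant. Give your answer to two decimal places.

0.44

Elastic work ≈ ½ × (Pplat − PEEP) × Vt = 0.5 × (25.2 − 6) × 0.470 L = 0.5 × 19.2 × 0.470 = 4.512 L·cmH2O.
× 0.098 J/(L·cmH2O) → 0.4422 J.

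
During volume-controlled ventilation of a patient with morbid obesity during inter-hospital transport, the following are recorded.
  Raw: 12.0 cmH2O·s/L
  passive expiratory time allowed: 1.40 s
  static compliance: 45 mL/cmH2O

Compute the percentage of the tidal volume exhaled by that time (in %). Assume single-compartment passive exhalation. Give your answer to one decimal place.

τ = R × C = 12.0 × 45 mL/cmH2O = 12.0 × 0.045 L/cmH2O = 0.54 s.
Passive exhalation: V(t)/V₀ = e^(−t/τ) = e^(−1.40/0.54) = 0.07483.
Fraction exhaled = 1 − 0.07483 = 0.9252 → 92.52%.

92.5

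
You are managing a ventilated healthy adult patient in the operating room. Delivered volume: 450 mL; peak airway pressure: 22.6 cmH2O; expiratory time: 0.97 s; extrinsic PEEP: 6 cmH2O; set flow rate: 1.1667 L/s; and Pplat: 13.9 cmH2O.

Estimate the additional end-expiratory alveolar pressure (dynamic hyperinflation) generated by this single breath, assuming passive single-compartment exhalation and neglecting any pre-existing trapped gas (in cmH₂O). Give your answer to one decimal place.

R = (PIP − Pplat)/V̇ = (22.6 − 13.9) / 1.1667 = 8.7/1.1667 = 7.457 cmH2O·s/L.
C = Vt/(Pplat − PEEP) = 450.0 / (13.9 − 6) = 450.0/7.9 = 56.962 mL/cmH2O.
τ = R × C = 7.457 × 0.05696 L/cmH2O = 0.4248 s.
Fraction remaining = e^(−Te/τ) = e^(−0.97/0.4248) = 0.1019; trapped volume = 450.0 × 0.1019 = 45.855 mL.
Additional alveolar pressure from trapping ≈ V_trapped / C = 45.855 / 56.962 = 0.805 cmH2O.

0.8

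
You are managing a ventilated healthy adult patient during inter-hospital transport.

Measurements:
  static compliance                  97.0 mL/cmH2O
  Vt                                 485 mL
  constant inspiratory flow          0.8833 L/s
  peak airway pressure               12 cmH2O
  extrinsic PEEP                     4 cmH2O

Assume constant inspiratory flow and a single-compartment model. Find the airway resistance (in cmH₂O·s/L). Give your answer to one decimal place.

3.4

Equation of motion (constant flow): PIP = Vt/C + R·V̇ + PEEP.
R·V̇ = PIP − Vt/C − PEEP = 12 − 485/97.0 − 4 = 12 − 5.0 − 4 = 3.0 cmH2O.
R = 3.0 / 0.8833 = 3.396 cmH2O·s/L.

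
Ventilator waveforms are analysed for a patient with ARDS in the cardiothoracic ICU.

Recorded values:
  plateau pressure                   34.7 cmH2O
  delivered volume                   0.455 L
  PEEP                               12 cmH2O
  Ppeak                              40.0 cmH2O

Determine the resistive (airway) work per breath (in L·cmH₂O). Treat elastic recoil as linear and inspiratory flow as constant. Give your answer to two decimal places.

With constant inspiratory flow the resistive pressure is constant at PIP − Pplat = 40.0 − 34.7 = 5.3 cmH2O, so resistive work = 5.3 × 0.455 = 2.412 L·cmH2O.

2.41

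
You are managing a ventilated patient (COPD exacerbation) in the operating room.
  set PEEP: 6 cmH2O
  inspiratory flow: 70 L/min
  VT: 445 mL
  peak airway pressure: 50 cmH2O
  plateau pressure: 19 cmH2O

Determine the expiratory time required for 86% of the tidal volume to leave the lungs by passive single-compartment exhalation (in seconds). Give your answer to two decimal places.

1.79

Flow: 70 L/min ÷ 60 = 1.1667 L/s.
R = (PIP − Pplat)/V̇ = (50 − 19) / 1.1667 = 31.0/1.1667 = 26.571 cmH2O·s/L.
C = Vt/(Pplat − PEEP) = 445.0 / (19 − 6) = 445.0/13.0 = 34.231 mL/cmH2O.
τ = R × C = 26.571 × 0.03423 L/cmH2O = 0.9095 s.
t = −τ·ln(1 − 0.86) = −0.9095·ln(0.14) = 1.788 s.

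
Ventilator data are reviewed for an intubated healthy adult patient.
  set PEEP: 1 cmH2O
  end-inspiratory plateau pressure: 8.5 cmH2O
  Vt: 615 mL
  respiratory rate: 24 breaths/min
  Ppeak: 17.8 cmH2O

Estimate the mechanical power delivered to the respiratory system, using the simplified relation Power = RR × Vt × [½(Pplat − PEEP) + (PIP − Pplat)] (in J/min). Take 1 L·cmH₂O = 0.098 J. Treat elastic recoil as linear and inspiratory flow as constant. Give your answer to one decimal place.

Per-breath work = Vt × [½(Pplat−PEEP) + (PIP−Pplat)] = 0.615 × [0.5×7.5 + 9.3] = 0.615 × 13.05 = 8.026 L·cmH2O.
Power = 24 × 8.026 = 192.62 L·cmH2O/min.
× 0.098 J/(L·cmH2O) → 18.877 J/min.

18.9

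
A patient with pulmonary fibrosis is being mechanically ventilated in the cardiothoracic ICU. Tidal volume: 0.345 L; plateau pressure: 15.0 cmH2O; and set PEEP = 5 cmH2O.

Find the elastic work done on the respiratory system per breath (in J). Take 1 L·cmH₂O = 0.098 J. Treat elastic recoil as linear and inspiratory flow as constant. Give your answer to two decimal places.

Elastic work ≈ ½ × (Pplat − PEEP) × Vt = 0.5 × (15.0 − 5) × 0.345 L = 0.5 × 10.0 × 0.345 = 1.725 L·cmH2O.
× 0.098 J/(L·cmH2O) → 0.1691 J.

0.17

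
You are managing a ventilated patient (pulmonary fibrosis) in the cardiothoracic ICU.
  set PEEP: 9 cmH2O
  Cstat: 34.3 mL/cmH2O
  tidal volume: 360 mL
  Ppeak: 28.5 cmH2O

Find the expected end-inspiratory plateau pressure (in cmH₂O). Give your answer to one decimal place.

19.5

Pplat = PEEP + Vt / Cstat = 9 + 360 / 34.3 = 9 + 10.496 = 19.496 cmH2O.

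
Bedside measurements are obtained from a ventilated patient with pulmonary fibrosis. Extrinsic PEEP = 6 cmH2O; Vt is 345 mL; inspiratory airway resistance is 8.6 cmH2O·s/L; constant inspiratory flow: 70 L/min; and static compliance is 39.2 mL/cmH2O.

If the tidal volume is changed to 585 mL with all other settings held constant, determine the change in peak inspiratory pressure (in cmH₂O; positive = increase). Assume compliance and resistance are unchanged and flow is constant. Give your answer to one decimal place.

6.1

PIP = Vt/C + R·V̇ + PEEP (constant-flow equation of motion).
Only the elastic term changes: ΔPIP = ΔVt / C = (585 − 345) / 39.2 = 6.122 cmH2O.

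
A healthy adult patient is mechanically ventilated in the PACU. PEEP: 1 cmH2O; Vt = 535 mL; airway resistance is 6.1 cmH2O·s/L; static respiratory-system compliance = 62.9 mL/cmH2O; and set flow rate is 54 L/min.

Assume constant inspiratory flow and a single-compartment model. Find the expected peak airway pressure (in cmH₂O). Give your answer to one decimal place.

15.0

Flow: 54 L/min ÷ 60 = 0.9 L/s.
Equation of motion (constant flow): PIP = Vt/C + R·V̇ + PEEP.
PIP = 535/62.9 + 6.1×0.9 + 1 = 8.506 + 5.49 + 1 = 14.996 cmH2O.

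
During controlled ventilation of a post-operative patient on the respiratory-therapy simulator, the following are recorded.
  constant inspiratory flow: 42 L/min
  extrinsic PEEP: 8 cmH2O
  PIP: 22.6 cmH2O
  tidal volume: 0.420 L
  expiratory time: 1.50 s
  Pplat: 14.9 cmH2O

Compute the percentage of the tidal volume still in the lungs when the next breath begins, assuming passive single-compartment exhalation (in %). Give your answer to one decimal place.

10.6

Flow: 42 L/min ÷ 60 = 0.7 L/s.
R = (PIP − Pplat)/V̇ = (22.6 − 14.9) / 0.7 = 7.7/0.7 = 11.0 cmH2O·s/L.
C = Vt/(Pplat − PEEP) = 420.0 / (14.9 − 8) = 420.0/6.9 = 60.87 mL/cmH2O.
τ = R × C = 11.0 × 0.06087 L/cmH2O = 0.6696 s.
Fraction remaining at end-expiration = e^(−Te/τ) = e^(−1.50/0.6696) = 0.1064 → 10.64%.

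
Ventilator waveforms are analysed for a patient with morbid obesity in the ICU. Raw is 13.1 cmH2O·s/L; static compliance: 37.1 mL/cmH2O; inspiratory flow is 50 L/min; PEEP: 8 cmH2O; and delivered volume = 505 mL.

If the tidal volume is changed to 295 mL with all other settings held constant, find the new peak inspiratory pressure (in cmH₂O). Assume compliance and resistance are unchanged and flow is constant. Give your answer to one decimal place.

26.9

Flow: 50 L/min ÷ 60 = 0.8333 L/s.
PIP = Vt/C + R·V̇ + PEEP (constant-flow equation of motion).
Only the elastic term changes: ΔPIP = ΔVt / C = (295 − 505) / 37.1 = -5.66 cmH2O.
Original PIP = 505/37.1 + 13.1×0.8333 + 8 = 32.528 cmH2O; new PIP = 32.528 + (-5.66) = 26.868 cmH2O.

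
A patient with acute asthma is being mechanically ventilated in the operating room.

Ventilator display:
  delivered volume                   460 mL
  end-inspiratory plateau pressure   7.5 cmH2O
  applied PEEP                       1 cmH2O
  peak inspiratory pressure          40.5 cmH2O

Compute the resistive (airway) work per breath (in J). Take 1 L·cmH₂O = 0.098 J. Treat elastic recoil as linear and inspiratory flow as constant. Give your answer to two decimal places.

1.49

With constant inspiratory flow the resistive pressure is constant at PIP − Pplat = 40.5 − 7.5 = 33.0 cmH2O, so resistive work = 33.0 × 0.460 = 15.18 L·cmH2O.
× 0.098 J/(L·cmH2O) → 1.488 J.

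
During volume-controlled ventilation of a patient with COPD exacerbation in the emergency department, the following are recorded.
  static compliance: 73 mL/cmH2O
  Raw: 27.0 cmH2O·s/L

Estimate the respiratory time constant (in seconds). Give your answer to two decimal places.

1.97

τ = R × C = 27.0 × 73 mL/cmH2O = 27.0 × 0.073 L/cmH2O = 1.971 s.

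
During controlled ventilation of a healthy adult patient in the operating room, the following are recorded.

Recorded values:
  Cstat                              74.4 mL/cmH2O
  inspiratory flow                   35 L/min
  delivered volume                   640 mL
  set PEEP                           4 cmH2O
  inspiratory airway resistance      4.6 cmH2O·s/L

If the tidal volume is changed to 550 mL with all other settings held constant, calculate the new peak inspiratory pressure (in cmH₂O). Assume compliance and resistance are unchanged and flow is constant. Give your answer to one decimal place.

14.1

Flow: 35 L/min ÷ 60 = 0.5833 L/s.
PIP = Vt/C + R·V̇ + PEEP (constant-flow equation of motion).
Only the elastic term changes: ΔPIP = ΔVt / C = (550 − 640) / 74.4 = -1.21 cmH2O.
Original PIP = 640/74.4 + 4.6×0.5833 + 4 = 15.285 cmH2O; new PIP = 15.285 + (-1.21) = 14.075 cmH2O.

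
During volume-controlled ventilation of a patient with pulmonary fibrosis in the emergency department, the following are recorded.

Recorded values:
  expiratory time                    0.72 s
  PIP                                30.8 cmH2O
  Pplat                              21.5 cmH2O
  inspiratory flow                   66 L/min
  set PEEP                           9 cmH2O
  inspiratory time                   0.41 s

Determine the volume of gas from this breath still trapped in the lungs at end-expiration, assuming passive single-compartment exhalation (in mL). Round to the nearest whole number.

Flow: 66 L/min ÷ 60 = 1.1 L/s.
Vt = flow × Ti = 1.1 L/s × 0.41 s × 1000 mL/L = 451.0 mL.
R = (PIP − Pplat)/V̇ = (30.8 − 21.5) / 1.1 = 9.3/1.1 = 8.455 cmH2O·s/L.
C = Vt/(Pplat − PEEP) = 451.0 / (21.5 − 9) = 451.0/12.5 = 36.08 mL/cmH2O.
τ = R × C = 8.455 × 0.03608 L/cmH2O = 0.3051 s.
Fraction remaining = e^(−Te/τ) = e^(−0.72/0.3051) = 0.09443.
Trapped volume = 451.0 × 0.09443 = 42.588 mL.

43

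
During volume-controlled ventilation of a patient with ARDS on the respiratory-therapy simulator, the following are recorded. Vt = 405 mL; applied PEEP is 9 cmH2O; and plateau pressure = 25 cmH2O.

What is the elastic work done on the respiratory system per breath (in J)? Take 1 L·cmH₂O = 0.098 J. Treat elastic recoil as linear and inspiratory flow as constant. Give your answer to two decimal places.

0.32

Elastic work ≈ ½ × (Pplat − PEEP) × Vt = 0.5 × (25 − 9) × 0.405 L = 0.5 × 16.0 × 0.405 = 3.24 L·cmH2O.
× 0.098 J/(L·cmH2O) → 0.3175 J.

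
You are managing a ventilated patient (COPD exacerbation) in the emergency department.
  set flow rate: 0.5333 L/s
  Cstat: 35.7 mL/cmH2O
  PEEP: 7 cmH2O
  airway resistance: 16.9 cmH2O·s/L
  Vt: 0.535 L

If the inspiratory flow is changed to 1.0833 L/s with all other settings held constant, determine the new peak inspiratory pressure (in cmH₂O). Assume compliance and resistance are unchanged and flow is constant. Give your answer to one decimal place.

PIP = Vt/C + R·V̇ + PEEP (constant-flow equation of motion).
Only the resistive term changes: ΔPIP = R × ΔV̇ = 16.9 × (1.0833 − 0.5333) = 16.9 × 0.55 = 9.295 cmH2O.
Original PIP = 535/35.7 + 16.9×0.5333 + 7 = 30.999 cmH2O; new PIP = 30.999 + (9.295) = 40.294 cmH2O.

40.3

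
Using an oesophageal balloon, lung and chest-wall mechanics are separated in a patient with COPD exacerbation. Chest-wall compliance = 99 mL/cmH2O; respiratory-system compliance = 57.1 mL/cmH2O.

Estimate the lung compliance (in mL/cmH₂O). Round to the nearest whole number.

1/CL = 1/Crs − 1/Ccw.
1/CL = 1/57.1 − 1/99 = 0.007412.
CL = 134.92 mL/cmH2O.

135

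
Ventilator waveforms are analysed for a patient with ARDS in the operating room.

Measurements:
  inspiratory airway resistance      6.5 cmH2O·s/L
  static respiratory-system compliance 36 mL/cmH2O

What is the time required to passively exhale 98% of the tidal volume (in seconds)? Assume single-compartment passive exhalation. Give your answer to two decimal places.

0.92

τ = R × C = 6.5 × 36 mL/cmH2O = 6.5 × 0.036 L/cmH2O = 0.234 s.
Exhaled fraction f = 1 − e^(−t/τ) → t = −τ·ln(1 − f) = −0.234·ln(0.02) = 0.9154 s.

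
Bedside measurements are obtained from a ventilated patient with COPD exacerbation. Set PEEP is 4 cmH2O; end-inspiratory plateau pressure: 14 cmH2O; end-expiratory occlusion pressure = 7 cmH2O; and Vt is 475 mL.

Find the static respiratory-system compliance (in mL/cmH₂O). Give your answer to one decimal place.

End-expiratory occlusion gives total PEEP = 7 cmH2O (intrinsic PEEP = 7 − 4 = 3). Use total PEEP for the elastic gradient.
Cstat = Vt / (Pplat − PEEPtotal) = 475 / (14 − 7) = 475 / 7.0 = 67.857 mL/cmH2O.

67.9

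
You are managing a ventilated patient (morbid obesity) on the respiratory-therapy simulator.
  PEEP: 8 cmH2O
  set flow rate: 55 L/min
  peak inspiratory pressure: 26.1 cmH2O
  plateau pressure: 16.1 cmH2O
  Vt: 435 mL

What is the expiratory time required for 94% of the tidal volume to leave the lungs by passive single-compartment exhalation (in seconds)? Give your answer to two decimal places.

1.65

Flow: 55 L/min ÷ 60 = 0.9167 L/s.
R = (PIP − Pplat)/V̇ = (26.1 − 16.1) / 0.9167 = 10.0/0.9167 = 10.909 cmH2O·s/L.
C = Vt/(Pplat − PEEP) = 435.0 / (16.1 − 8) = 435.0/8.1 = 53.704 mL/cmH2O.
τ = R × C = 10.909 × 0.0537 L/cmH2O = 0.5858 s.
t = −τ·ln(1 − 0.94) = −0.5858·ln(0.06) = 1.648 s.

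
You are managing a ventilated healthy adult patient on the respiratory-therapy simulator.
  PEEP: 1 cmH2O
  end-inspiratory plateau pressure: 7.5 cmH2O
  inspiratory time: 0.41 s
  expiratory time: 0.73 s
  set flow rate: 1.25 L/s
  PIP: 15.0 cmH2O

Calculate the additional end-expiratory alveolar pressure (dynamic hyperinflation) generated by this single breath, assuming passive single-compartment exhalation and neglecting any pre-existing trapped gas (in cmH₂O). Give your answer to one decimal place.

1.4

Vt = flow × Ti = 1.25 L/s × 0.41 s × 1000 mL/L = 512.5 mL.
R = (PIP − Pplat)/V̇ = (15.0 − 7.5) / 1.25 = 7.5/1.25 = 6.0 cmH2O·s/L.
C = Vt/(Pplat − PEEP) = 512.5 / (7.5 − 1) = 512.5/6.5 = 78.846 mL/cmH2O.
τ = R × C = 6.0 × 0.07885 L/cmH2O = 0.4731 s.
Fraction remaining = e^(−Te/τ) = e^(−0.73/0.4731) = 0.2137; trapped volume = 512.5 × 0.2137 = 109.52 mL.
Additional alveolar pressure from trapping ≈ V_trapped / C = 109.52 / 78.846 = 1.389 cmH2O.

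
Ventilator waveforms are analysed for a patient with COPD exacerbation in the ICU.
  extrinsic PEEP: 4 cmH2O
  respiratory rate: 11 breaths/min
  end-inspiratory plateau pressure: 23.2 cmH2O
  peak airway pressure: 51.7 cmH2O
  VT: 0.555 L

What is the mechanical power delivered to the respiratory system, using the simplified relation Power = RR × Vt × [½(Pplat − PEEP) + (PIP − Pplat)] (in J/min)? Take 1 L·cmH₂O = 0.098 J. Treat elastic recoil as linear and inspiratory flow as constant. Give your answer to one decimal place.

Per-breath work = Vt × [½(Pplat−PEEP) + (PIP−Pplat)] = 0.555 × [0.5×19.2 + 28.5] = 0.555 × 38.1 = 21.146 L·cmH2O.
Power = 11 × 21.146 = 232.61 L·cmH2O/min.
× 0.098 J/(L·cmH2O) → 22.796 J/min.

22.8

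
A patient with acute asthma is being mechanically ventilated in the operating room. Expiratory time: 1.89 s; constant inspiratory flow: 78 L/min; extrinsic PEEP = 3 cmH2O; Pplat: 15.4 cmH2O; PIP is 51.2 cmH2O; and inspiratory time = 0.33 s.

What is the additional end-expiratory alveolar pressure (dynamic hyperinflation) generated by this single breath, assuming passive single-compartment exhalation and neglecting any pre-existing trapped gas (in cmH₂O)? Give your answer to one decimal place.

1.7

Flow: 78 L/min ÷ 60 = 1.3 L/s.
Vt = flow × Ti = 1.3 L/s × 0.33 s × 1000 mL/L = 429.0 mL.
R = (PIP − Pplat)/V̇ = (51.2 − 15.4) / 1.3 = 35.8/1.3 = 27.538 cmH2O·s/L.
C = Vt/(Pplat − PEEP) = 429.0 / (15.4 − 3) = 429.0/12.4 = 34.597 mL/cmH2O.
τ = R × C = 27.538 × 0.0346 L/cmH2O = 0.9528 s.
Fraction remaining = e^(−Te/τ) = e^(−1.89/0.9528) = 0.1376; trapped volume = 429.0 × 0.1376 = 59.03 mL.
Additional alveolar pressure from trapping ≈ V_trapped / C = 59.03 / 34.597 = 1.706 cmH2O.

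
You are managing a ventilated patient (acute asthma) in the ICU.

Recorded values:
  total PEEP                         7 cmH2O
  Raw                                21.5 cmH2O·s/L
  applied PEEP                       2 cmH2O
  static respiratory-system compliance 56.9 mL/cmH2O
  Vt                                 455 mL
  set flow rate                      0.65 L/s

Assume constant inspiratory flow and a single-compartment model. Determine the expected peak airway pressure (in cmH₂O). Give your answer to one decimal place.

Total PEEP = 7 cmH2O (set 2 + intrinsic 5); this is the baseline alveolar pressure.
Equation of motion (constant flow): PIP = Vt/C + R·V̇ + PEEP.
PIP = 455/56.9 + 21.5×0.65 + 7 = 7.996 + 13.975 + 7 = 28.971 cmH2O.

29.0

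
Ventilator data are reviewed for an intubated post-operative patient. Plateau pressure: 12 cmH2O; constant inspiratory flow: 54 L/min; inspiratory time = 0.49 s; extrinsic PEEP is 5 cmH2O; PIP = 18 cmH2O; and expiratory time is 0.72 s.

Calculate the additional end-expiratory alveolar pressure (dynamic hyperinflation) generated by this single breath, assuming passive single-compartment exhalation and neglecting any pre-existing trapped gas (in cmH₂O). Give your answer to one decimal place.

Flow: 54 L/min ÷ 60 = 0.9 L/s.
Vt = flow × Ti = 0.9 L/s × 0.49 s × 1000 mL/L = 441.0 mL.
R = (PIP − Pplat)/V̇ = (18 − 12) / 0.9 = 6.0/0.9 = 6.667 cmH2O·s/L.
C = Vt/(Pplat − PEEP) = 441.0 / (12 − 5) = 441.0/7.0 = 63.0 mL/cmH2O.
τ = R × C = 6.667 × 0.063 L/cmH2O = 0.42 s.
Fraction remaining = e^(−Te/τ) = e^(−0.72/0.42) = 0.1801; trapped volume = 441.0 × 0.1801 = 79.424 mL.
Additional alveolar pressure from trapping ≈ V_trapped / C = 79.424 / 63.0 = 1.261 cmH2O.

1.3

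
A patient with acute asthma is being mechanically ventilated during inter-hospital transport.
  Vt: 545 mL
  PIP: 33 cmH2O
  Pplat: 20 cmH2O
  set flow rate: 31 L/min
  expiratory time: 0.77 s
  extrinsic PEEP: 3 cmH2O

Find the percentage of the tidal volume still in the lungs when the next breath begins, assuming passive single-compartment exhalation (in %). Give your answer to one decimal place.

38.5

Flow: 31 L/min ÷ 60 = 0.5167 L/s.
R = (PIP − Pplat)/V̇ = (33 − 20) / 0.5167 = 13.0/0.5167 = 25.16 cmH2O·s/L.
C = Vt/(Pplat − PEEP) = 545.0 / (20 − 3) = 545.0/17.0 = 32.059 mL/cmH2O.
τ = R × C = 25.16 × 0.03206 L/cmH2O = 0.8066 s.
Fraction remaining at end-expiration = e^(−Te/τ) = e^(−0.77/0.8066) = 0.385 → 38.5%.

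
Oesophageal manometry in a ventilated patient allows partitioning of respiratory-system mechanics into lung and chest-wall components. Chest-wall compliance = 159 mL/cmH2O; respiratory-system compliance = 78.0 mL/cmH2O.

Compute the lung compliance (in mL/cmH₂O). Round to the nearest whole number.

153

1/CL = 1/Crs − 1/Ccw.
1/CL = 1/78.0 − 1/159 = 0.006531.
CL = 153.12 mL/cmH2O.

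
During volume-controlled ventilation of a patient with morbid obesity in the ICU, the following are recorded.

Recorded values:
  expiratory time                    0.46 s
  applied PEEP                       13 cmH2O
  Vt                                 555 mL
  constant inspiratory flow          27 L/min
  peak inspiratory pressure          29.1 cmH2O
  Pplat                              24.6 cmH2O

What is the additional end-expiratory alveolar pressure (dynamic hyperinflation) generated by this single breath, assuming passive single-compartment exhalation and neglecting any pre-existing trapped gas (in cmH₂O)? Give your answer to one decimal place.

Flow: 27 L/min ÷ 60 = 0.45 L/s.
R = (PIP − Pplat)/V̇ = (29.1 − 24.6) / 0.45 = 4.5/0.45 = 10.0 cmH2O·s/L.
C = Vt/(Pplat − PEEP) = 555.0 / (24.6 − 13) = 555.0/11.6 = 47.845 mL/cmH2O.
τ = R × C = 10.0 × 0.04785 L/cmH2O = 0.4785 s.
Fraction remaining = e^(−Te/τ) = e^(−0.46/0.4785) = 0.3824; trapped volume = 555.0 × 0.3824 = 212.23 mL.
Additional alveolar pressure from trapping ≈ V_trapped / C = 212.23 / 47.845 = 4.436 cmH2O.

4.4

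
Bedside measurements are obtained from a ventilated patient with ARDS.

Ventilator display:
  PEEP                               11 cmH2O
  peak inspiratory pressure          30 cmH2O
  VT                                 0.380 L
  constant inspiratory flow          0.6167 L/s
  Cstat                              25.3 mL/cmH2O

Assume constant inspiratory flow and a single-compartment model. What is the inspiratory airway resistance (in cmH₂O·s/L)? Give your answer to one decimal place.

Equation of motion (constant flow): PIP = Vt/C + R·V̇ + PEEP.
R·V̇ = PIP − Vt/C − PEEP = 30 − 380/25.3 − 11 = 30 − 15.02 − 11 = 3.98 cmH2O.
R = 3.98 / 0.6167 = 6.454 cmH2O·s/L.

6.5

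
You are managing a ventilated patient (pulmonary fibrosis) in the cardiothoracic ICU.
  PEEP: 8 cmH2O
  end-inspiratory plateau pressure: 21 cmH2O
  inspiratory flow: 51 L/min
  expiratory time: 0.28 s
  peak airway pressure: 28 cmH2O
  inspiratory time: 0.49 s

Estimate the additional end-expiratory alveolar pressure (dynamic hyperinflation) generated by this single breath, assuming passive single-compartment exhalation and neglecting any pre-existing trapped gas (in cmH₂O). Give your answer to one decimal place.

4.5

Flow: 51 L/min ÷ 60 = 0.85 L/s.
Vt = flow × Ti = 0.85 L/s × 0.49 s × 1000 mL/L = 416.5 mL.
R = (PIP − Pplat)/V̇ = (28 − 21) / 0.85 = 7.0/0.85 = 8.235 cmH2O·s/L.
C = Vt/(Pplat − PEEP) = 416.5 / (21 − 8) = 416.5/13.0 = 32.038 mL/cmH2O.
τ = R × C = 8.235 × 0.03204 L/cmH2O = 0.2638 s.
Fraction remaining = e^(−Te/τ) = e^(−0.28/0.2638) = 0.346; trapped volume = 416.5 × 0.346 = 144.11 mL.
Additional alveolar pressure from trapping ≈ V_trapped / C = 144.11 / 32.038 = 4.498 cmH2O.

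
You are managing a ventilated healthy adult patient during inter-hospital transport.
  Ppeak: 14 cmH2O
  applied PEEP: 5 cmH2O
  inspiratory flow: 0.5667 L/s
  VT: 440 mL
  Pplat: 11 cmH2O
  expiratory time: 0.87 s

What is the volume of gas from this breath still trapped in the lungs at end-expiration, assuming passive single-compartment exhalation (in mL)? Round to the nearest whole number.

R = (PIP − Pplat)/V̇ = (14 − 11) / 0.5667 = 3.0/0.5667 = 5.294 cmH2O·s/L.
C = Vt/(Pplat − PEEP) = 440.0 / (11 − 5) = 440.0/6.0 = 73.333 mL/cmH2O.
τ = R × C = 5.294 × 0.07333 L/cmH2O = 0.3882 s.
Fraction remaining = e^(−Te/τ) = e^(−0.87/0.3882) = 0.1063.
Trapped volume = 440.0 × 0.1063 = 46.772 mL.

47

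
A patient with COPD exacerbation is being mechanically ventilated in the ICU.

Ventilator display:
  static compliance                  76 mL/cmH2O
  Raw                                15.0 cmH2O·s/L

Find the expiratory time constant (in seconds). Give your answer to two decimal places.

1.14

τ = R × C = 15.0 × 76 mL/cmH2O = 15.0 × 0.076 L/cmH2O = 1.14 s.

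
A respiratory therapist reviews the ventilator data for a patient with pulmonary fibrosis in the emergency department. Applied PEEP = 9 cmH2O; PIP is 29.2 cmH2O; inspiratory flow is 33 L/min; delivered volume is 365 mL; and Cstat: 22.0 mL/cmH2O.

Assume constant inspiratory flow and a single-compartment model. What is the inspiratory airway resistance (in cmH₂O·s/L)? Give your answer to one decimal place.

6.6

Flow: 33 L/min ÷ 60 = 0.55 L/s.
Equation of motion (constant flow): PIP = Vt/C + R·V̇ + PEEP.
R·V̇ = PIP − Vt/C − PEEP = 29.2 − 365/22.0 − 9 = 29.2 − 16.591 − 9 = 3.609 cmH2O.
R = 3.609 / 0.55 = 6.562 cmH2O·s/L.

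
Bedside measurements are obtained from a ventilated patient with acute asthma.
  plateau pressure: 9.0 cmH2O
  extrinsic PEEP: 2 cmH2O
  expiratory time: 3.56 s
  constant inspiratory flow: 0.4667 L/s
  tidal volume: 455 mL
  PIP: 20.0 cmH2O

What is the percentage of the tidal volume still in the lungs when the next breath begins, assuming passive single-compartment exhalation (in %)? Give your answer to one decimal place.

9.8

R = (PIP − Pplat)/V̇ = (20.0 − 9.0) / 0.4667 = 11.0/0.4667 = 23.57 cmH2O·s/L.
C = Vt/(Pplat − PEEP) = 455.0 / (9.0 − 2) = 455.0/7.0 = 65.0 mL/cmH2O.
τ = R × C = 23.57 × 0.065 L/cmH2O = 1.532 s.
Fraction remaining at end-expiration = e^(−Te/τ) = e^(−3.56/1.532) = 0.0979 → 9.79%.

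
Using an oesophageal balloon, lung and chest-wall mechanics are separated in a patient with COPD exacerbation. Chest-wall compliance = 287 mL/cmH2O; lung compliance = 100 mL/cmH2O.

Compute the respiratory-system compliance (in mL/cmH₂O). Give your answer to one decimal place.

Lung and chest wall are elastances in series: 1/Crs = 1/CL + 1/Ccw.
1/Crs = 1/100 + 1/287 = 0.01348.
Crs = 74.184 mL/cmH2O.

74.2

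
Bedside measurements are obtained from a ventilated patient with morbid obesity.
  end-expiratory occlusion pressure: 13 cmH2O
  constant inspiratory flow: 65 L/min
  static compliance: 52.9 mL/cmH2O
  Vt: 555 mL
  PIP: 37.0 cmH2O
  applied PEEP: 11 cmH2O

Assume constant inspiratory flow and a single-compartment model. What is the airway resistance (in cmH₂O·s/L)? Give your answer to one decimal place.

Flow: 65 L/min ÷ 60 = 1.0833 L/s.
Total PEEP = 13 cmH2O (set 11 + intrinsic 2); this is the baseline alveolar pressure.
Equation of motion (constant flow): PIP = Vt/C + R·V̇ + PEEP.
R·V̇ = PIP − Vt/C − PEEP = 37.0 − 555/52.9 − 13 = 37.0 − 10.491 − 13 = 13.509 cmH2O.
R = 13.509 / 1.0833 = 12.47 cmH2O·s/L.

12.5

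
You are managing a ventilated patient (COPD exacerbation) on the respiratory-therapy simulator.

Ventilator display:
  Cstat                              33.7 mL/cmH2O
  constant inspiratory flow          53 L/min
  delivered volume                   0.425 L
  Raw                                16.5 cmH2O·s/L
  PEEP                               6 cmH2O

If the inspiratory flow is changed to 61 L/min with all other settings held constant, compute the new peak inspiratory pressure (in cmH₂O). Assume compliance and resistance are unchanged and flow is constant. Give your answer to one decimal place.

Flow: 53 L/min ÷ 60 = 0.8833 L/s.
New flow: 61 L/min ÷ 60 = 1.0167 L/s.
PIP = Vt/C + R·V̇ + PEEP (constant-flow equation of motion).
Only the resistive term changes: ΔPIP = R × ΔV̇ = 16.5 × (1.0167 − 0.8833) = 16.5 × 0.1334 = 2.201 cmH2O.
Original PIP = 425/33.7 + 16.5×0.8833 + 6 = 33.186 cmH2O; new PIP = 33.186 + (2.201) = 35.387 cmH2O.

35.4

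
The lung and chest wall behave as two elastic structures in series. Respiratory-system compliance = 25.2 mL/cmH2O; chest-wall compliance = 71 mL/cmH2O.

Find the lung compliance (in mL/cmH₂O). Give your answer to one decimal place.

39.1

1/CL = 1/Crs − 1/Ccw.
1/CL = 1/25.2 − 1/71 = 0.0256.
CL = 39.063 mL/cmH2O.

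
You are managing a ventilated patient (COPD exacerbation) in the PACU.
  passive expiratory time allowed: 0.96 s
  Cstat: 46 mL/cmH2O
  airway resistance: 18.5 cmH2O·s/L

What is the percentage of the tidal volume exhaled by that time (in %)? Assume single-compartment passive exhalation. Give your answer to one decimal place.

τ = R × C = 18.5 × 46 mL/cmH2O = 18.5 × 0.046 L/cmH2O = 0.851 s.
Passive exhalation: V(t)/V₀ = e^(−t/τ) = e^(−0.96/0.851) = 0.3237.
Fraction exhaled = 1 − 0.3237 = 0.6763 → 67.63%.

67.6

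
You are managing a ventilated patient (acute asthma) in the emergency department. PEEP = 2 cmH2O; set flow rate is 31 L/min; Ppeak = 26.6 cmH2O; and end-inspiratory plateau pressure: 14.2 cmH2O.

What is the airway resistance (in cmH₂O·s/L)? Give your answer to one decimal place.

24.0

Flow: 31 L/min ÷ 60 = 0.5167 L/s.
Raw = (PIP − Pplat) / flow = (26.6 − 14.2) / 0.5167 = 12.4 / 0.5167 = 23.998 cmH2O·s/L.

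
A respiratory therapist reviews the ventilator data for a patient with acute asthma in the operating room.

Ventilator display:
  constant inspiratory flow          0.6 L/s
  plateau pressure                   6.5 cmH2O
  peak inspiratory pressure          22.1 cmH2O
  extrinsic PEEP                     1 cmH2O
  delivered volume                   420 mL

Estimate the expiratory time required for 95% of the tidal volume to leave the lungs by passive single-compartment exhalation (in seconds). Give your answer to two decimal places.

5.95

R = (PIP − Pplat)/V̇ = (22.1 − 6.5) / 0.6 = 15.6/0.6 = 26.0 cmH2O·s/L.
C = Vt/(Pplat − PEEP) = 420.0 / (6.5 − 1) = 420.0/5.5 = 76.364 mL/cmH2O.
τ = R × C = 26.0 × 0.07636 L/cmH2O = 1.985 s.
t = −τ·ln(1 − 0.95) = −1.985·ln(0.05) = 5.947 s.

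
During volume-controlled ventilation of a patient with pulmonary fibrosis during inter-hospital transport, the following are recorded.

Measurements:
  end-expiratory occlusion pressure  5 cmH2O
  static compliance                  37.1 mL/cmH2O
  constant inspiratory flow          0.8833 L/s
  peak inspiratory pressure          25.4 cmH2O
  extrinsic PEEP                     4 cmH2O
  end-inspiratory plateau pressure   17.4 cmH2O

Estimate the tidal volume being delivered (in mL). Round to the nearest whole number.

460

End-expiratory occlusion gives total PEEP = 5 cmH2O (intrinsic PEEP = 5 − 4 = 1). Use total PEEP for the elastic gradient.
Vt = Cstat × (Pplat − PEEPtotal) = 37.1 × (17.4 − 5) = 37.1 × 12.4 = 460.04 mL.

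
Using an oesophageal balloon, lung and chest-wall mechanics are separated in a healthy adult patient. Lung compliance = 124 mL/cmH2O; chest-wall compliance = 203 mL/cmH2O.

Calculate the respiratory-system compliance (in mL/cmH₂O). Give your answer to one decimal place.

77.0

Lung and chest wall are elastances in series: 1/Crs = 1/CL + 1/Ccw.
1/Crs = 1/124 + 1/203 = 0.01299.
Crs = 76.982 mL/cmH2O.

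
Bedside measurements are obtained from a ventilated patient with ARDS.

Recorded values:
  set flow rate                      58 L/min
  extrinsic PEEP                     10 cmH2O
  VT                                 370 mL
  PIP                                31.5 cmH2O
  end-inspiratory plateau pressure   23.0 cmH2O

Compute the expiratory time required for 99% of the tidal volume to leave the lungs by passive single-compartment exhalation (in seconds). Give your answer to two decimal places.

Flow: 58 L/min ÷ 60 = 0.9667 L/s.
R = (PIP − Pplat)/V̇ = (31.5 − 23.0) / 0.9667 = 8.5/0.9667 = 8.793 cmH2O·s/L.
C = Vt/(Pplat − PEEP) = 370.0 / (23.0 − 10) = 370.0/13.0 = 28.462 mL/cmH2O.
τ = R × C = 8.793 × 0.02846 L/cmH2O = 0.2502 s.
t = −τ·ln(1 − 0.99) = −0.2502·ln(0.01) = 1.152 s.

1.15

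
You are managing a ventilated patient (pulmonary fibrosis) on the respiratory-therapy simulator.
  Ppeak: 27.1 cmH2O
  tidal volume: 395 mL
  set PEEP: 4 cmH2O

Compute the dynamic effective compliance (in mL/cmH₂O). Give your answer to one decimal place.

17.1

Dynamic compliance = Vt / (PIP − PEEP) = 395 / (27.1 − 4) = 395 / 23.1 = 17.1 mL/cmH2O.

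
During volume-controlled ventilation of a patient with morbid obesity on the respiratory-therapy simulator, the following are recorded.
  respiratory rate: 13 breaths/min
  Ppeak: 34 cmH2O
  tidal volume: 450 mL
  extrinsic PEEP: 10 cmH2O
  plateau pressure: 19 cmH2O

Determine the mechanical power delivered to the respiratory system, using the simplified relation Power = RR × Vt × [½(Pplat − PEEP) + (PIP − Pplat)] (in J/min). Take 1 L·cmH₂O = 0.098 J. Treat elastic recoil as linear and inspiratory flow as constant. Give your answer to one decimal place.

11.2

Per-breath work = Vt × [½(Pplat−PEEP) + (PIP−Pplat)] = 0.450 × [0.5×9.0 + 15.0] = 0.450 × 19.5 = 8.775 L·cmH2O.
Power = 13 × 8.775 = 114.08 L·cmH2O/min.
× 0.098 J/(L·cmH2O) → 11.18 J/min.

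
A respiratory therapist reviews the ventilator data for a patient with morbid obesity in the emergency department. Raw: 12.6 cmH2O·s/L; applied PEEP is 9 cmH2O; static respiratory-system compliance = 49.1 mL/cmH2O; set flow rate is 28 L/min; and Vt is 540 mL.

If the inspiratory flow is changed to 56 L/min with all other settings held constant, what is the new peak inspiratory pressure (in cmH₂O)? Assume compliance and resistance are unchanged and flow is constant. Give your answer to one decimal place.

31.8

Flow: 28 L/min ÷ 60 = 0.4667 L/s.
New flow: 56 L/min ÷ 60 = 0.9333 L/s.
PIP = Vt/C + R·V̇ + PEEP (constant-flow equation of motion).
Only the resistive term changes: ΔPIP = R × ΔV̇ = 12.6 × (0.9333 − 0.4667) = 12.6 × 0.4666 = 5.879 cmH2O.
Original PIP = 540/49.1 + 12.6×0.4667 + 9 = 25.878 cmH2O; new PIP = 25.878 + (5.879) = 31.757 cmH2O.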